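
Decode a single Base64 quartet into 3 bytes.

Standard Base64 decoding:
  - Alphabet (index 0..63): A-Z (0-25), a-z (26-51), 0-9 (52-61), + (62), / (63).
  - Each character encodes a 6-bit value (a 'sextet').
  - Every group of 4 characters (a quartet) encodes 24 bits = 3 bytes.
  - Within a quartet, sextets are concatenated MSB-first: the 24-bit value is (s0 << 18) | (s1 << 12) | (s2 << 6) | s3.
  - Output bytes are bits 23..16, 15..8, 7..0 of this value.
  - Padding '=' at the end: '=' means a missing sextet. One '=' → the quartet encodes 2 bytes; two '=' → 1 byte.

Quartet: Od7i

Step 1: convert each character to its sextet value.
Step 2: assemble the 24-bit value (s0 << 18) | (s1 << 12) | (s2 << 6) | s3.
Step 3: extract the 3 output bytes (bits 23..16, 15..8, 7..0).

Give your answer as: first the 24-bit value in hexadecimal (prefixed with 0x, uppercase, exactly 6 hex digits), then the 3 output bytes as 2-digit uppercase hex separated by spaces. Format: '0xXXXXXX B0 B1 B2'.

Answer: 0x39DEE2 39 DE E2

Derivation:
Sextets: O=14, d=29, 7=59, i=34
24-bit: (14<<18) | (29<<12) | (59<<6) | 34
      = 0x380000 | 0x01D000 | 0x000EC0 | 0x000022
      = 0x39DEE2
Bytes: (v>>16)&0xFF=39, (v>>8)&0xFF=DE, v&0xFF=E2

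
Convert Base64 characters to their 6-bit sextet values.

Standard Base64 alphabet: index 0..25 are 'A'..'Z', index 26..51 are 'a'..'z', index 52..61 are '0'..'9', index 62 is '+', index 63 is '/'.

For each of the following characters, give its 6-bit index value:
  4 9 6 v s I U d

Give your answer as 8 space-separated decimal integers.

'4': 0..9 range, 52 + ord('4') − ord('0') = 56
'9': 0..9 range, 52 + ord('9') − ord('0') = 61
'6': 0..9 range, 52 + ord('6') − ord('0') = 58
'v': a..z range, 26 + ord('v') − ord('a') = 47
's': a..z range, 26 + ord('s') − ord('a') = 44
'I': A..Z range, ord('I') − ord('A') = 8
'U': A..Z range, ord('U') − ord('A') = 20
'd': a..z range, 26 + ord('d') − ord('a') = 29

Answer: 56 61 58 47 44 8 20 29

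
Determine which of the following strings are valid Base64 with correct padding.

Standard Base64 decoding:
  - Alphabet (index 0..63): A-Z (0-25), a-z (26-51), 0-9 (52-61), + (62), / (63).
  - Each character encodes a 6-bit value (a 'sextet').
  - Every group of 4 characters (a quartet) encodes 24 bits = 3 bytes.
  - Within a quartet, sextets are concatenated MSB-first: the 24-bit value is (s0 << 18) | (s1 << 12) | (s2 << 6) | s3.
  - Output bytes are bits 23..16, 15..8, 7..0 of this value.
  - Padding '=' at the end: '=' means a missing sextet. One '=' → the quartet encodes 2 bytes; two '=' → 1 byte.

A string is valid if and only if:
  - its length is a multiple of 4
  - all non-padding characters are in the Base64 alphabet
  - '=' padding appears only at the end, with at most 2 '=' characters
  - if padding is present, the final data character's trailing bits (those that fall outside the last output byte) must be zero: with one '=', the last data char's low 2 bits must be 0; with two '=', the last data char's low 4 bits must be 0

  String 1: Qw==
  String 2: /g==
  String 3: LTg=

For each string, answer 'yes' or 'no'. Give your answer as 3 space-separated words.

String 1: 'Qw==' → valid
String 2: '/g==' → valid
String 3: 'LTg=' → valid

Answer: yes yes yes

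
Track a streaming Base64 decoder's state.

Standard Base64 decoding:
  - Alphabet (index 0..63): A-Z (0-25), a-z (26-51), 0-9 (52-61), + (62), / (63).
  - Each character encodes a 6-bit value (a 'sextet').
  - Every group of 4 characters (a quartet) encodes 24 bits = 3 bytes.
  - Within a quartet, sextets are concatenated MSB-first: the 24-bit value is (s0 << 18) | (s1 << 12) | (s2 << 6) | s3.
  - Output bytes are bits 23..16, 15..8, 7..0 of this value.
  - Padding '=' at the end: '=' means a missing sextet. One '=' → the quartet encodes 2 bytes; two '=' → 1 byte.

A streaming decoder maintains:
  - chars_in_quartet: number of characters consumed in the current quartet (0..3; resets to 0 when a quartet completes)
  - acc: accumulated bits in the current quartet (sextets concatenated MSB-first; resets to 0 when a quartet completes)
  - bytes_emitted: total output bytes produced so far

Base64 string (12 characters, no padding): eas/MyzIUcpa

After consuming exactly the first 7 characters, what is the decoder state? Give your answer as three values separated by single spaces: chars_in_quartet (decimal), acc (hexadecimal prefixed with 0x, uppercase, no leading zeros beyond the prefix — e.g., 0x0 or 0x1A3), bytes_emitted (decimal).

After char 0 ('e'=30): chars_in_quartet=1 acc=0x1E bytes_emitted=0
After char 1 ('a'=26): chars_in_quartet=2 acc=0x79A bytes_emitted=0
After char 2 ('s'=44): chars_in_quartet=3 acc=0x1E6AC bytes_emitted=0
After char 3 ('/'=63): chars_in_quartet=4 acc=0x79AB3F -> emit 79 AB 3F, reset; bytes_emitted=3
After char 4 ('M'=12): chars_in_quartet=1 acc=0xC bytes_emitted=3
After char 5 ('y'=50): chars_in_quartet=2 acc=0x332 bytes_emitted=3
After char 6 ('z'=51): chars_in_quartet=3 acc=0xCCB3 bytes_emitted=3

Answer: 3 0xCCB3 3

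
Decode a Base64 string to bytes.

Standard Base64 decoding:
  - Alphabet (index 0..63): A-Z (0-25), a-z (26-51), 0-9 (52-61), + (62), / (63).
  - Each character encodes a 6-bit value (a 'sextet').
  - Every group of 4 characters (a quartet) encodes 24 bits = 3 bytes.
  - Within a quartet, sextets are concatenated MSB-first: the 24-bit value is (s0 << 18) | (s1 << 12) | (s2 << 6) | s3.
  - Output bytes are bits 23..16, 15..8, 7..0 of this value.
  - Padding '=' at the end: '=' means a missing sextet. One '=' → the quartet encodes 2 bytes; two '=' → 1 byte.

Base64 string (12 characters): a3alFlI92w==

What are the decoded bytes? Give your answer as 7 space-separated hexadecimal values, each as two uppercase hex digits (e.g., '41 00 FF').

After char 0 ('a'=26): chars_in_quartet=1 acc=0x1A bytes_emitted=0
After char 1 ('3'=55): chars_in_quartet=2 acc=0x6B7 bytes_emitted=0
After char 2 ('a'=26): chars_in_quartet=3 acc=0x1ADDA bytes_emitted=0
After char 3 ('l'=37): chars_in_quartet=4 acc=0x6B76A5 -> emit 6B 76 A5, reset; bytes_emitted=3
After char 4 ('F'=5): chars_in_quartet=1 acc=0x5 bytes_emitted=3
After char 5 ('l'=37): chars_in_quartet=2 acc=0x165 bytes_emitted=3
After char 6 ('I'=8): chars_in_quartet=3 acc=0x5948 bytes_emitted=3
After char 7 ('9'=61): chars_in_quartet=4 acc=0x16523D -> emit 16 52 3D, reset; bytes_emitted=6
After char 8 ('2'=54): chars_in_quartet=1 acc=0x36 bytes_emitted=6
After char 9 ('w'=48): chars_in_quartet=2 acc=0xDB0 bytes_emitted=6
Padding '==': partial quartet acc=0xDB0 -> emit DB; bytes_emitted=7

Answer: 6B 76 A5 16 52 3D DB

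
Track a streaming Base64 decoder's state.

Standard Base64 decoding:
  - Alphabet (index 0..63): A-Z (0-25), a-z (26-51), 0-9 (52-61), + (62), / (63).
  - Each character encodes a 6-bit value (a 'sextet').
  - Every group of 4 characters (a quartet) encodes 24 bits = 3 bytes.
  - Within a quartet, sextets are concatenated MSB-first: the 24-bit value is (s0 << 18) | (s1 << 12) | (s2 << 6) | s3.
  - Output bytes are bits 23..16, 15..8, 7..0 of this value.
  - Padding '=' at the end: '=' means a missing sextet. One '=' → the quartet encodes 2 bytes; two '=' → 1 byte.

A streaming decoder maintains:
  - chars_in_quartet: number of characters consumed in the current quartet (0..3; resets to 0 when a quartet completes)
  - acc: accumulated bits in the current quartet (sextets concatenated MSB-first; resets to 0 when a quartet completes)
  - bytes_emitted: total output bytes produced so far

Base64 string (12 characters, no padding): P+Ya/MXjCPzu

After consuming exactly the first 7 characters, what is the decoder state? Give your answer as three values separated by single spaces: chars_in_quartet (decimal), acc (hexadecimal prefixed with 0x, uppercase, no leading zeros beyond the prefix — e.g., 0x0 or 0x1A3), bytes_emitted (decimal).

Answer: 3 0x3F317 3

Derivation:
After char 0 ('P'=15): chars_in_quartet=1 acc=0xF bytes_emitted=0
After char 1 ('+'=62): chars_in_quartet=2 acc=0x3FE bytes_emitted=0
After char 2 ('Y'=24): chars_in_quartet=3 acc=0xFF98 bytes_emitted=0
After char 3 ('a'=26): chars_in_quartet=4 acc=0x3FE61A -> emit 3F E6 1A, reset; bytes_emitted=3
After char 4 ('/'=63): chars_in_quartet=1 acc=0x3F bytes_emitted=3
After char 5 ('M'=12): chars_in_quartet=2 acc=0xFCC bytes_emitted=3
After char 6 ('X'=23): chars_in_quartet=3 acc=0x3F317 bytes_emitted=3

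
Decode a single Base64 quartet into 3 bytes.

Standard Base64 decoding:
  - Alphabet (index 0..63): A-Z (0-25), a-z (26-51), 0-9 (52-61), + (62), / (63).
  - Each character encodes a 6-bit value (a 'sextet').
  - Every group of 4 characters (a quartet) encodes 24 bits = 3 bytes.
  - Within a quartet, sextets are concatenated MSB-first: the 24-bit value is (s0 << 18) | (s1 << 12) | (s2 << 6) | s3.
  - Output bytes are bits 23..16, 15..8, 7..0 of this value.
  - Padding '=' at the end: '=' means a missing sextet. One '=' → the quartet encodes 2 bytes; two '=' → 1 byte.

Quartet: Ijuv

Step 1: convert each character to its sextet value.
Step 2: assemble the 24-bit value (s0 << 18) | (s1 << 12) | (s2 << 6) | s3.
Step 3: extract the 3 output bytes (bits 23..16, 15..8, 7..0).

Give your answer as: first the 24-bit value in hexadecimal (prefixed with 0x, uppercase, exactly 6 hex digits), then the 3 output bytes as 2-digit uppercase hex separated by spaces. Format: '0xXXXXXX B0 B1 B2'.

Sextets: I=8, j=35, u=46, v=47
24-bit: (8<<18) | (35<<12) | (46<<6) | 47
      = 0x200000 | 0x023000 | 0x000B80 | 0x00002F
      = 0x223BAF
Bytes: (v>>16)&0xFF=22, (v>>8)&0xFF=3B, v&0xFF=AF

Answer: 0x223BAF 22 3B AF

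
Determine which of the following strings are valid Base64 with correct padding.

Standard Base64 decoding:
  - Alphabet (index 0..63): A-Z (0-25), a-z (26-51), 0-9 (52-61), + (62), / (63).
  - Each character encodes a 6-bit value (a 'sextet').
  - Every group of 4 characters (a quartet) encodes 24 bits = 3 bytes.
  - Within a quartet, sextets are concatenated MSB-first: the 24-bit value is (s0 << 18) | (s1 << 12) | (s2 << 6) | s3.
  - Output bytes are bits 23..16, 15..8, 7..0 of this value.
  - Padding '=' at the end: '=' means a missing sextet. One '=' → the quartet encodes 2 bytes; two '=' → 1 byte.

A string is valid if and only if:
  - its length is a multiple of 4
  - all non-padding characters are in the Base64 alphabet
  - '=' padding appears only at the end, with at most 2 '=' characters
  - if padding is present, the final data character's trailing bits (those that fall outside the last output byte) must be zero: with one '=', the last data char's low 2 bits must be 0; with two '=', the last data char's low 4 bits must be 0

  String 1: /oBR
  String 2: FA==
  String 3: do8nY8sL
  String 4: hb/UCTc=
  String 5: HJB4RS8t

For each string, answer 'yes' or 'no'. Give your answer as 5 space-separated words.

String 1: '/oBR' → valid
String 2: 'FA==' → valid
String 3: 'do8nY8sL' → valid
String 4: 'hb/UCTc=' → valid
String 5: 'HJB4RS8t' → valid

Answer: yes yes yes yes yes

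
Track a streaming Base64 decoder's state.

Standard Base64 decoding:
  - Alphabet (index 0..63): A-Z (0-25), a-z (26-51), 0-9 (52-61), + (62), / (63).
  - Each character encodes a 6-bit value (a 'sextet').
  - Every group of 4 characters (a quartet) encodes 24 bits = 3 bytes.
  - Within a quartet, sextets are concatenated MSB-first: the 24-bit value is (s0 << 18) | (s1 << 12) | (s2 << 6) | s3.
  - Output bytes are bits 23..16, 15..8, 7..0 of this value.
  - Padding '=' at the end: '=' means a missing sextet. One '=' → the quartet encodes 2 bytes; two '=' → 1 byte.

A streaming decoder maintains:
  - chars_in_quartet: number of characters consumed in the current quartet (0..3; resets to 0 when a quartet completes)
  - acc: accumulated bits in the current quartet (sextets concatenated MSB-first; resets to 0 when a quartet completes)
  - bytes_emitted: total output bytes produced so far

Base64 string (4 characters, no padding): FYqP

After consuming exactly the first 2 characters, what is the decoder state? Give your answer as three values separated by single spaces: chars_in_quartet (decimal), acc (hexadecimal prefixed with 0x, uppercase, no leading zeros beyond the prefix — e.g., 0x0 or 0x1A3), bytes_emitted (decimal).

Answer: 2 0x158 0

Derivation:
After char 0 ('F'=5): chars_in_quartet=1 acc=0x5 bytes_emitted=0
After char 1 ('Y'=24): chars_in_quartet=2 acc=0x158 bytes_emitted=0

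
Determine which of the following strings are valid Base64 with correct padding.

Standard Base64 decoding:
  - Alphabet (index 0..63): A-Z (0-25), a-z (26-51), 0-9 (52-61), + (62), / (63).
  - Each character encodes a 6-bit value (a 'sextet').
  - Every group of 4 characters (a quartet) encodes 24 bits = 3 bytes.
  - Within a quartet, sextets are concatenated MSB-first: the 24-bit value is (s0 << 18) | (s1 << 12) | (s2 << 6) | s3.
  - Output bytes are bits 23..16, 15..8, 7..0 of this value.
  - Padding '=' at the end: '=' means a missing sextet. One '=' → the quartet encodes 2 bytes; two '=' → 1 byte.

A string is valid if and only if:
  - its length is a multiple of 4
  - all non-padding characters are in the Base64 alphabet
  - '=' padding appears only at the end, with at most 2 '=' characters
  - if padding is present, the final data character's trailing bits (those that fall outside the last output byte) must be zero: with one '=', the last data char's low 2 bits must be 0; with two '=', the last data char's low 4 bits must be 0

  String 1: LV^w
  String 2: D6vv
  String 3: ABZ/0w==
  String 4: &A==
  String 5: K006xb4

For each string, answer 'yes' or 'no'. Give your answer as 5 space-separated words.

Answer: no yes yes no no

Derivation:
String 1: 'LV^w' → invalid (bad char(s): ['^'])
String 2: 'D6vv' → valid
String 3: 'ABZ/0w==' → valid
String 4: '&A==' → invalid (bad char(s): ['&'])
String 5: 'K006xb4' → invalid (len=7 not mult of 4)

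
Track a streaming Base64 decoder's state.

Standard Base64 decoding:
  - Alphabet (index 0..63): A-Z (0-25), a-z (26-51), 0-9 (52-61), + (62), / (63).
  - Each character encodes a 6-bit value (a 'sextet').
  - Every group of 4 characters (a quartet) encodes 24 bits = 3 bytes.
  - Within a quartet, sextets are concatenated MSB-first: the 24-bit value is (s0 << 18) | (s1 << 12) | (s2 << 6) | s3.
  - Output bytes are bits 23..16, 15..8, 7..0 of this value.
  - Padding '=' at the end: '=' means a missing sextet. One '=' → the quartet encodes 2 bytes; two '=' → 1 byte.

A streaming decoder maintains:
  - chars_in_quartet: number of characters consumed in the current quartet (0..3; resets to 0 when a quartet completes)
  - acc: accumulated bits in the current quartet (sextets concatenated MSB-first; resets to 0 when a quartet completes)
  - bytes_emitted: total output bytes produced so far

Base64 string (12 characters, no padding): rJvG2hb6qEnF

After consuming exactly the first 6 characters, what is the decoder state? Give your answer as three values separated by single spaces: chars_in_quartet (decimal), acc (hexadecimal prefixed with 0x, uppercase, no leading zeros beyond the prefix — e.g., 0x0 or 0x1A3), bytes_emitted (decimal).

After char 0 ('r'=43): chars_in_quartet=1 acc=0x2B bytes_emitted=0
After char 1 ('J'=9): chars_in_quartet=2 acc=0xAC9 bytes_emitted=0
After char 2 ('v'=47): chars_in_quartet=3 acc=0x2B26F bytes_emitted=0
After char 3 ('G'=6): chars_in_quartet=4 acc=0xAC9BC6 -> emit AC 9B C6, reset; bytes_emitted=3
After char 4 ('2'=54): chars_in_quartet=1 acc=0x36 bytes_emitted=3
After char 5 ('h'=33): chars_in_quartet=2 acc=0xDA1 bytes_emitted=3

Answer: 2 0xDA1 3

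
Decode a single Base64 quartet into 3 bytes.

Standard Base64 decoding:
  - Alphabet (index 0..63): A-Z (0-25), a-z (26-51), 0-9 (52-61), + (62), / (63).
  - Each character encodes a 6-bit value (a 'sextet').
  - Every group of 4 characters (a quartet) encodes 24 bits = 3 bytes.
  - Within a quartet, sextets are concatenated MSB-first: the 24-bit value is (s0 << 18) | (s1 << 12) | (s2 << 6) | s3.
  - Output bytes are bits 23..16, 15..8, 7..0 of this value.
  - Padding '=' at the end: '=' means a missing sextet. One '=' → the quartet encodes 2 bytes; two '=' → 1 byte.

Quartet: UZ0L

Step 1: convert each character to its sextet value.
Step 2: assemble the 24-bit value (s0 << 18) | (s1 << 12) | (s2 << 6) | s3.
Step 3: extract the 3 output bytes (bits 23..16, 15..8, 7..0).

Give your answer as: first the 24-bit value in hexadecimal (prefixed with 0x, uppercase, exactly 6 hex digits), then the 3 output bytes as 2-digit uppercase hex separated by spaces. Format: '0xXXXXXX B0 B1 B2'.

Answer: 0x519D0B 51 9D 0B

Derivation:
Sextets: U=20, Z=25, 0=52, L=11
24-bit: (20<<18) | (25<<12) | (52<<6) | 11
      = 0x500000 | 0x019000 | 0x000D00 | 0x00000B
      = 0x519D0B
Bytes: (v>>16)&0xFF=51, (v>>8)&0xFF=9D, v&0xFF=0B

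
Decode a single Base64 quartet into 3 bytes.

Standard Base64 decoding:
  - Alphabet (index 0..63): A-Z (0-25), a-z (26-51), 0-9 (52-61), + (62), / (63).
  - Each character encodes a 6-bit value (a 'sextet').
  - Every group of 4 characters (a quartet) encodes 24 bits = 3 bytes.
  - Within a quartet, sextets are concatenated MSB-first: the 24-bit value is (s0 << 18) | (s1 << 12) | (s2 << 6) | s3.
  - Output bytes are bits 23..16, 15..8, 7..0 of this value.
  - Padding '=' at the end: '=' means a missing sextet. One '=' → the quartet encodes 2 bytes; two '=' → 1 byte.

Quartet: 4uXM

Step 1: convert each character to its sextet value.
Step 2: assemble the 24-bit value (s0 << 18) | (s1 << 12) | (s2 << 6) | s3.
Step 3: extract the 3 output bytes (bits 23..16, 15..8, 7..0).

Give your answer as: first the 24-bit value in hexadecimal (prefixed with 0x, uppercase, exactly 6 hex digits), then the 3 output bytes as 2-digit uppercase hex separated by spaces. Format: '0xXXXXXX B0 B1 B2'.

Sextets: 4=56, u=46, X=23, M=12
24-bit: (56<<18) | (46<<12) | (23<<6) | 12
      = 0xE00000 | 0x02E000 | 0x0005C0 | 0x00000C
      = 0xE2E5CC
Bytes: (v>>16)&0xFF=E2, (v>>8)&0xFF=E5, v&0xFF=CC

Answer: 0xE2E5CC E2 E5 CC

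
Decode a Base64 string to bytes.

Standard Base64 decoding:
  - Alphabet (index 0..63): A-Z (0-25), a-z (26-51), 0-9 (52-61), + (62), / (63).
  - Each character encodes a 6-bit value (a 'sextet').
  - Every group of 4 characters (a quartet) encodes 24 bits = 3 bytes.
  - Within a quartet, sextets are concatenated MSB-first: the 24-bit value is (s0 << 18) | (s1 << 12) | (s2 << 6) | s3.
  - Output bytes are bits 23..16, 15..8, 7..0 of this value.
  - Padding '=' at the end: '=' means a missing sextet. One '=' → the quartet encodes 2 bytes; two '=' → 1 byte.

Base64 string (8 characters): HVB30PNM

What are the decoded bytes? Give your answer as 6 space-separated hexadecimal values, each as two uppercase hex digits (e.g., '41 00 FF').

Answer: 1D 50 77 D0 F3 4C

Derivation:
After char 0 ('H'=7): chars_in_quartet=1 acc=0x7 bytes_emitted=0
After char 1 ('V'=21): chars_in_quartet=2 acc=0x1D5 bytes_emitted=0
After char 2 ('B'=1): chars_in_quartet=3 acc=0x7541 bytes_emitted=0
After char 3 ('3'=55): chars_in_quartet=4 acc=0x1D5077 -> emit 1D 50 77, reset; bytes_emitted=3
After char 4 ('0'=52): chars_in_quartet=1 acc=0x34 bytes_emitted=3
After char 5 ('P'=15): chars_in_quartet=2 acc=0xD0F bytes_emitted=3
After char 6 ('N'=13): chars_in_quartet=3 acc=0x343CD bytes_emitted=3
After char 7 ('M'=12): chars_in_quartet=4 acc=0xD0F34C -> emit D0 F3 4C, reset; bytes_emitted=6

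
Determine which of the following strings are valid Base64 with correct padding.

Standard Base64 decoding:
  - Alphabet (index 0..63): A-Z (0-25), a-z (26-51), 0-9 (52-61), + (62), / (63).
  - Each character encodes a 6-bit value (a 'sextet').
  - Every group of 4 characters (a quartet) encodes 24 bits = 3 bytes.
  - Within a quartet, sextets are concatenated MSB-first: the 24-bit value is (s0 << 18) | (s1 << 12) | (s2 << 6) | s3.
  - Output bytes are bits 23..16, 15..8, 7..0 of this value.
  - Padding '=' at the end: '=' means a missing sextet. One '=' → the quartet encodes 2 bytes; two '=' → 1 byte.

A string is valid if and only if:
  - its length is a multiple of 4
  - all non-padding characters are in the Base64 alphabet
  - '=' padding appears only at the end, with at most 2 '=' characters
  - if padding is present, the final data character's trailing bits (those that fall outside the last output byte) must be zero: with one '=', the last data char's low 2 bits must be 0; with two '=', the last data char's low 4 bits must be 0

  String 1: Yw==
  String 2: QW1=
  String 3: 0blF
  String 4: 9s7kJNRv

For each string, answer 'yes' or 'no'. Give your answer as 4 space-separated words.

Answer: yes no yes yes

Derivation:
String 1: 'Yw==' → valid
String 2: 'QW1=' → invalid (bad trailing bits)
String 3: '0blF' → valid
String 4: '9s7kJNRv' → valid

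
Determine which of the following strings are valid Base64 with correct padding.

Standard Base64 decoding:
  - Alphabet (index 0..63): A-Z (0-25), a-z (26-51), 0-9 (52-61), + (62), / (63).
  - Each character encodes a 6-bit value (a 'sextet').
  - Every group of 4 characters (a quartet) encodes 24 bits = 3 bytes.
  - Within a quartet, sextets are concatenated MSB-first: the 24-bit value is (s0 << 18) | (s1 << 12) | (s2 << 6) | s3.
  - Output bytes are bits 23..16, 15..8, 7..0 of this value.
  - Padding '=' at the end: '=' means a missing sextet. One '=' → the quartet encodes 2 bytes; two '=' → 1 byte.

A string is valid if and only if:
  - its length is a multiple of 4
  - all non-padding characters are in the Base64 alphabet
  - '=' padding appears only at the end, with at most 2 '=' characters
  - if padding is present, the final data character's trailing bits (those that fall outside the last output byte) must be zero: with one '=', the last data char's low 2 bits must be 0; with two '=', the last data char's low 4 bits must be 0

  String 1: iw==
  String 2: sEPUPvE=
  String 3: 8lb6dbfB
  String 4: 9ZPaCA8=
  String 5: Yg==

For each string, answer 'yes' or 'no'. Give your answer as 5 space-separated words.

String 1: 'iw==' → valid
String 2: 'sEPUPvE=' → valid
String 3: '8lb6dbfB' → valid
String 4: '9ZPaCA8=' → valid
String 5: 'Yg==' → valid

Answer: yes yes yes yes yes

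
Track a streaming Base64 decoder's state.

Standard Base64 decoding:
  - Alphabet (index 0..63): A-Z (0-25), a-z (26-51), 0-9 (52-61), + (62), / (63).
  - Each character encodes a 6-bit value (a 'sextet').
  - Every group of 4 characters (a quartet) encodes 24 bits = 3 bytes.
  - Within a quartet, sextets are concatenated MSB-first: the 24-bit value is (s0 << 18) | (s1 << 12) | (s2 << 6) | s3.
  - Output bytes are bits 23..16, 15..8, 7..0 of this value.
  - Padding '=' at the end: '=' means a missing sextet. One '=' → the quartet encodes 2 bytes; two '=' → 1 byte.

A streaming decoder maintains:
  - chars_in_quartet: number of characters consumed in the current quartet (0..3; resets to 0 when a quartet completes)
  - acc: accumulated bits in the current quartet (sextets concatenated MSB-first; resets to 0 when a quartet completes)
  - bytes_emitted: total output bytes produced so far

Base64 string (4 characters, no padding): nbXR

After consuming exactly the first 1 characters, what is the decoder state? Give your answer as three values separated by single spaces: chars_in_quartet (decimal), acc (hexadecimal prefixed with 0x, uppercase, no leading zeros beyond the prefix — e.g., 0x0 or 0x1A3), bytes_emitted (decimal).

Answer: 1 0x27 0

Derivation:
After char 0 ('n'=39): chars_in_quartet=1 acc=0x27 bytes_emitted=0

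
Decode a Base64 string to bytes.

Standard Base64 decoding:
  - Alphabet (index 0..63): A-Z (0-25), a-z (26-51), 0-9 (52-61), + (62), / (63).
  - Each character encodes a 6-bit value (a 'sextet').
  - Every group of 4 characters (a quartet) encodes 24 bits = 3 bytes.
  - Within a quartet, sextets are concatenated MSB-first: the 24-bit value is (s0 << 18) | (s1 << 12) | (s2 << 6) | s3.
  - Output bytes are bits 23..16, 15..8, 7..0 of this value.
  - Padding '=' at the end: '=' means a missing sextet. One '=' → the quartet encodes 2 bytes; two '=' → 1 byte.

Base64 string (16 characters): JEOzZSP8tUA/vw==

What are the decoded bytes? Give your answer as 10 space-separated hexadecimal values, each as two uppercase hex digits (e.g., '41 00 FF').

After char 0 ('J'=9): chars_in_quartet=1 acc=0x9 bytes_emitted=0
After char 1 ('E'=4): chars_in_quartet=2 acc=0x244 bytes_emitted=0
After char 2 ('O'=14): chars_in_quartet=3 acc=0x910E bytes_emitted=0
After char 3 ('z'=51): chars_in_quartet=4 acc=0x2443B3 -> emit 24 43 B3, reset; bytes_emitted=3
After char 4 ('Z'=25): chars_in_quartet=1 acc=0x19 bytes_emitted=3
After char 5 ('S'=18): chars_in_quartet=2 acc=0x652 bytes_emitted=3
After char 6 ('P'=15): chars_in_quartet=3 acc=0x1948F bytes_emitted=3
After char 7 ('8'=60): chars_in_quartet=4 acc=0x6523FC -> emit 65 23 FC, reset; bytes_emitted=6
After char 8 ('t'=45): chars_in_quartet=1 acc=0x2D bytes_emitted=6
After char 9 ('U'=20): chars_in_quartet=2 acc=0xB54 bytes_emitted=6
After char 10 ('A'=0): chars_in_quartet=3 acc=0x2D500 bytes_emitted=6
After char 11 ('/'=63): chars_in_quartet=4 acc=0xB5403F -> emit B5 40 3F, reset; bytes_emitted=9
After char 12 ('v'=47): chars_in_quartet=1 acc=0x2F bytes_emitted=9
After char 13 ('w'=48): chars_in_quartet=2 acc=0xBF0 bytes_emitted=9
Padding '==': partial quartet acc=0xBF0 -> emit BF; bytes_emitted=10

Answer: 24 43 B3 65 23 FC B5 40 3F BF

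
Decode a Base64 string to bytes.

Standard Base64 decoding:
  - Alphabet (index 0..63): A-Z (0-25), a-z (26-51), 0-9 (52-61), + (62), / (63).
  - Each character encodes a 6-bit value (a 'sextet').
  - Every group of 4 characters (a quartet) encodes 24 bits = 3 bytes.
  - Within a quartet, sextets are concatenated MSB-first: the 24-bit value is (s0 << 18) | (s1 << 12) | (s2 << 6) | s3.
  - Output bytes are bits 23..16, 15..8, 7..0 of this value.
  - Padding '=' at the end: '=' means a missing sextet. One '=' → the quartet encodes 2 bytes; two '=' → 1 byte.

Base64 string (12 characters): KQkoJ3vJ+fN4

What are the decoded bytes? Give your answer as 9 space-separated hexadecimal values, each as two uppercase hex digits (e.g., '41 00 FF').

After char 0 ('K'=10): chars_in_quartet=1 acc=0xA bytes_emitted=0
After char 1 ('Q'=16): chars_in_quartet=2 acc=0x290 bytes_emitted=0
After char 2 ('k'=36): chars_in_quartet=3 acc=0xA424 bytes_emitted=0
After char 3 ('o'=40): chars_in_quartet=4 acc=0x290928 -> emit 29 09 28, reset; bytes_emitted=3
After char 4 ('J'=9): chars_in_quartet=1 acc=0x9 bytes_emitted=3
After char 5 ('3'=55): chars_in_quartet=2 acc=0x277 bytes_emitted=3
After char 6 ('v'=47): chars_in_quartet=3 acc=0x9DEF bytes_emitted=3
After char 7 ('J'=9): chars_in_quartet=4 acc=0x277BC9 -> emit 27 7B C9, reset; bytes_emitted=6
After char 8 ('+'=62): chars_in_quartet=1 acc=0x3E bytes_emitted=6
After char 9 ('f'=31): chars_in_quartet=2 acc=0xF9F bytes_emitted=6
After char 10 ('N'=13): chars_in_quartet=3 acc=0x3E7CD bytes_emitted=6
After char 11 ('4'=56): chars_in_quartet=4 acc=0xF9F378 -> emit F9 F3 78, reset; bytes_emitted=9

Answer: 29 09 28 27 7B C9 F9 F3 78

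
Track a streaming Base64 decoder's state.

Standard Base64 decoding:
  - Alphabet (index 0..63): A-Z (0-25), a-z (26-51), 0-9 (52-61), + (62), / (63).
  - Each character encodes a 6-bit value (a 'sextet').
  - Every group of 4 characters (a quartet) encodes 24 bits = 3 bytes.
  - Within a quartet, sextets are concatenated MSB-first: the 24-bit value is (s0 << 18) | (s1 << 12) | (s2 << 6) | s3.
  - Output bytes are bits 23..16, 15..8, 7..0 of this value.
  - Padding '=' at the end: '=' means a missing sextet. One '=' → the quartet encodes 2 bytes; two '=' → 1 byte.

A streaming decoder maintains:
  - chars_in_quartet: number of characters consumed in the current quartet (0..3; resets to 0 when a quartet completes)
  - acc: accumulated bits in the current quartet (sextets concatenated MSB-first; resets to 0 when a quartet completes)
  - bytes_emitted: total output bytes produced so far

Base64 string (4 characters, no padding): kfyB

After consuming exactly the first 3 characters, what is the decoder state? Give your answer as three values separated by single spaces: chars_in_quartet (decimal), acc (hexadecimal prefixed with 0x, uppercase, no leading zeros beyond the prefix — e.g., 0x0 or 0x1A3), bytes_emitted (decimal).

Answer: 3 0x247F2 0

Derivation:
After char 0 ('k'=36): chars_in_quartet=1 acc=0x24 bytes_emitted=0
After char 1 ('f'=31): chars_in_quartet=2 acc=0x91F bytes_emitted=0
After char 2 ('y'=50): chars_in_quartet=3 acc=0x247F2 bytes_emitted=0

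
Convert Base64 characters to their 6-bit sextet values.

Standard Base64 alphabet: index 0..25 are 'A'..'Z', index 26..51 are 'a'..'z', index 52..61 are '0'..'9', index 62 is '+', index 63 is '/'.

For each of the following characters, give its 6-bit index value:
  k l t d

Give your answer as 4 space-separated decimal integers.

'k': a..z range, 26 + ord('k') − ord('a') = 36
'l': a..z range, 26 + ord('l') − ord('a') = 37
't': a..z range, 26 + ord('t') − ord('a') = 45
'd': a..z range, 26 + ord('d') − ord('a') = 29

Answer: 36 37 45 29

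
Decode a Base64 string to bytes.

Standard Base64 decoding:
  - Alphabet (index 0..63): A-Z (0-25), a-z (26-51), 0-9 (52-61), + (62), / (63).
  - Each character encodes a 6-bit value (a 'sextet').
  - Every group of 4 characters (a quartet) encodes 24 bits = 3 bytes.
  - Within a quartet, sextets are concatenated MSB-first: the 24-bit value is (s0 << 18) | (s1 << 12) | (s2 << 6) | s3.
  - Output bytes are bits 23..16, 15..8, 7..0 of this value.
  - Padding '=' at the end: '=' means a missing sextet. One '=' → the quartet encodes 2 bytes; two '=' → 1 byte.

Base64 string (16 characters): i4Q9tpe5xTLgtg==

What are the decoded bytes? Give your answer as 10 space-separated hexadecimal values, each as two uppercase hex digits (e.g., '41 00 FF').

Answer: 8B 84 3D B6 97 B9 C5 32 E0 B6

Derivation:
After char 0 ('i'=34): chars_in_quartet=1 acc=0x22 bytes_emitted=0
After char 1 ('4'=56): chars_in_quartet=2 acc=0x8B8 bytes_emitted=0
After char 2 ('Q'=16): chars_in_quartet=3 acc=0x22E10 bytes_emitted=0
After char 3 ('9'=61): chars_in_quartet=4 acc=0x8B843D -> emit 8B 84 3D, reset; bytes_emitted=3
After char 4 ('t'=45): chars_in_quartet=1 acc=0x2D bytes_emitted=3
After char 5 ('p'=41): chars_in_quartet=2 acc=0xB69 bytes_emitted=3
After char 6 ('e'=30): chars_in_quartet=3 acc=0x2DA5E bytes_emitted=3
After char 7 ('5'=57): chars_in_quartet=4 acc=0xB697B9 -> emit B6 97 B9, reset; bytes_emitted=6
After char 8 ('x'=49): chars_in_quartet=1 acc=0x31 bytes_emitted=6
After char 9 ('T'=19): chars_in_quartet=2 acc=0xC53 bytes_emitted=6
After char 10 ('L'=11): chars_in_quartet=3 acc=0x314CB bytes_emitted=6
After char 11 ('g'=32): chars_in_quartet=4 acc=0xC532E0 -> emit C5 32 E0, reset; bytes_emitted=9
After char 12 ('t'=45): chars_in_quartet=1 acc=0x2D bytes_emitted=9
After char 13 ('g'=32): chars_in_quartet=2 acc=0xB60 bytes_emitted=9
Padding '==': partial quartet acc=0xB60 -> emit B6; bytes_emitted=10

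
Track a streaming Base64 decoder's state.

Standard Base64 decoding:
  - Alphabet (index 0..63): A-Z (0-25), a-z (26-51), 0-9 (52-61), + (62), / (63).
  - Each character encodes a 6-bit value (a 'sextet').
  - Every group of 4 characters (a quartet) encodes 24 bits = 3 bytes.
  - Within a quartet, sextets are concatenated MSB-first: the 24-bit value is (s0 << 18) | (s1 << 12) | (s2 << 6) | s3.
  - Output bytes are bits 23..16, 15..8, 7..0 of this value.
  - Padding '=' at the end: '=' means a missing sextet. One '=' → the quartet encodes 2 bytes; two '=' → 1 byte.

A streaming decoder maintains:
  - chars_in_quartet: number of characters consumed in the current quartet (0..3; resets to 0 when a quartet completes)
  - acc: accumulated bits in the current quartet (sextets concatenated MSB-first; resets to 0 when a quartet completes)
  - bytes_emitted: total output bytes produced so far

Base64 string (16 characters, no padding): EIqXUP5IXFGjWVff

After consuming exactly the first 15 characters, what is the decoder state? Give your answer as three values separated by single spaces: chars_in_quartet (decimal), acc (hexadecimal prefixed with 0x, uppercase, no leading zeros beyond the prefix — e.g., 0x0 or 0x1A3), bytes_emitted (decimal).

After char 0 ('E'=4): chars_in_quartet=1 acc=0x4 bytes_emitted=0
After char 1 ('I'=8): chars_in_quartet=2 acc=0x108 bytes_emitted=0
After char 2 ('q'=42): chars_in_quartet=3 acc=0x422A bytes_emitted=0
After char 3 ('X'=23): chars_in_quartet=4 acc=0x108A97 -> emit 10 8A 97, reset; bytes_emitted=3
After char 4 ('U'=20): chars_in_quartet=1 acc=0x14 bytes_emitted=3
After char 5 ('P'=15): chars_in_quartet=2 acc=0x50F bytes_emitted=3
After char 6 ('5'=57): chars_in_quartet=3 acc=0x143F9 bytes_emitted=3
After char 7 ('I'=8): chars_in_quartet=4 acc=0x50FE48 -> emit 50 FE 48, reset; bytes_emitted=6
After char 8 ('X'=23): chars_in_quartet=1 acc=0x17 bytes_emitted=6
After char 9 ('F'=5): chars_in_quartet=2 acc=0x5C5 bytes_emitted=6
After char 10 ('G'=6): chars_in_quartet=3 acc=0x17146 bytes_emitted=6
After char 11 ('j'=35): chars_in_quartet=4 acc=0x5C51A3 -> emit 5C 51 A3, reset; bytes_emitted=9
After char 12 ('W'=22): chars_in_quartet=1 acc=0x16 bytes_emitted=9
After char 13 ('V'=21): chars_in_quartet=2 acc=0x595 bytes_emitted=9
After char 14 ('f'=31): chars_in_quartet=3 acc=0x1655F bytes_emitted=9

Answer: 3 0x1655F 9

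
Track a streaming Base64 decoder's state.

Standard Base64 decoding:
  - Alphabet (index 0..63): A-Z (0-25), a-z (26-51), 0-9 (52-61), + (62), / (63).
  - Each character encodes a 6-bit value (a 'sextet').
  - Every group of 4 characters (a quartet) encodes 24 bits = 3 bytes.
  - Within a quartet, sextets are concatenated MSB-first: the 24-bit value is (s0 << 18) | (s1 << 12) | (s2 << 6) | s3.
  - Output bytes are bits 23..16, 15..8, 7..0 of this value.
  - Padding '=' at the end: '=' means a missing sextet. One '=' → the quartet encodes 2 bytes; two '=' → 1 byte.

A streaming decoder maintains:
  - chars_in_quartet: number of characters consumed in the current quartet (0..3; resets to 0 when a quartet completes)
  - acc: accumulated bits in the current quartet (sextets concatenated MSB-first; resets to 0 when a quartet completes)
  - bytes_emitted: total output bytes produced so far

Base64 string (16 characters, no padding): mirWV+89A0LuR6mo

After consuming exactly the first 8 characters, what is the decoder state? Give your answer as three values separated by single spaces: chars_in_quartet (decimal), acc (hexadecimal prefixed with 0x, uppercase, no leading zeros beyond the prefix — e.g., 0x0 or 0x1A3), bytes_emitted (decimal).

Answer: 0 0x0 6

Derivation:
After char 0 ('m'=38): chars_in_quartet=1 acc=0x26 bytes_emitted=0
After char 1 ('i'=34): chars_in_quartet=2 acc=0x9A2 bytes_emitted=0
After char 2 ('r'=43): chars_in_quartet=3 acc=0x268AB bytes_emitted=0
After char 3 ('W'=22): chars_in_quartet=4 acc=0x9A2AD6 -> emit 9A 2A D6, reset; bytes_emitted=3
After char 4 ('V'=21): chars_in_quartet=1 acc=0x15 bytes_emitted=3
After char 5 ('+'=62): chars_in_quartet=2 acc=0x57E bytes_emitted=3
After char 6 ('8'=60): chars_in_quartet=3 acc=0x15FBC bytes_emitted=3
After char 7 ('9'=61): chars_in_quartet=4 acc=0x57EF3D -> emit 57 EF 3D, reset; bytes_emitted=6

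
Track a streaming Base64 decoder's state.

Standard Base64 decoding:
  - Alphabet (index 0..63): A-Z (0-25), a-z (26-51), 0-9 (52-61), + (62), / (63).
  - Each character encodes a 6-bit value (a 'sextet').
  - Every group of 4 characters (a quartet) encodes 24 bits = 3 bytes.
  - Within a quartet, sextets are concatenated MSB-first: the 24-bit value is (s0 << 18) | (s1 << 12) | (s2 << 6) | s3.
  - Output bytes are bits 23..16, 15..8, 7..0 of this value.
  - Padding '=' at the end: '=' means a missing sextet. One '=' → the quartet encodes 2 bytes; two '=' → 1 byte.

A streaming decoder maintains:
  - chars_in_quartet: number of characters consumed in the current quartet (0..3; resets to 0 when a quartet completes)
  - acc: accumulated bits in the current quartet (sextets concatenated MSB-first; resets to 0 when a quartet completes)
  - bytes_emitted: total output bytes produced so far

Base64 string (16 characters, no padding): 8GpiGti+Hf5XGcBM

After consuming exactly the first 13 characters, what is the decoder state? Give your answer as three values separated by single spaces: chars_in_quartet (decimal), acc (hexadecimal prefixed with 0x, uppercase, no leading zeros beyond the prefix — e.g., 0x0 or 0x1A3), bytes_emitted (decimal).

After char 0 ('8'=60): chars_in_quartet=1 acc=0x3C bytes_emitted=0
After char 1 ('G'=6): chars_in_quartet=2 acc=0xF06 bytes_emitted=0
After char 2 ('p'=41): chars_in_quartet=3 acc=0x3C1A9 bytes_emitted=0
After char 3 ('i'=34): chars_in_quartet=4 acc=0xF06A62 -> emit F0 6A 62, reset; bytes_emitted=3
After char 4 ('G'=6): chars_in_quartet=1 acc=0x6 bytes_emitted=3
After char 5 ('t'=45): chars_in_quartet=2 acc=0x1AD bytes_emitted=3
After char 6 ('i'=34): chars_in_quartet=3 acc=0x6B62 bytes_emitted=3
After char 7 ('+'=62): chars_in_quartet=4 acc=0x1AD8BE -> emit 1A D8 BE, reset; bytes_emitted=6
After char 8 ('H'=7): chars_in_quartet=1 acc=0x7 bytes_emitted=6
After char 9 ('f'=31): chars_in_quartet=2 acc=0x1DF bytes_emitted=6
After char 10 ('5'=57): chars_in_quartet=3 acc=0x77F9 bytes_emitted=6
After char 11 ('X'=23): chars_in_quartet=4 acc=0x1DFE57 -> emit 1D FE 57, reset; bytes_emitted=9
After char 12 ('G'=6): chars_in_quartet=1 acc=0x6 bytes_emitted=9

Answer: 1 0x6 9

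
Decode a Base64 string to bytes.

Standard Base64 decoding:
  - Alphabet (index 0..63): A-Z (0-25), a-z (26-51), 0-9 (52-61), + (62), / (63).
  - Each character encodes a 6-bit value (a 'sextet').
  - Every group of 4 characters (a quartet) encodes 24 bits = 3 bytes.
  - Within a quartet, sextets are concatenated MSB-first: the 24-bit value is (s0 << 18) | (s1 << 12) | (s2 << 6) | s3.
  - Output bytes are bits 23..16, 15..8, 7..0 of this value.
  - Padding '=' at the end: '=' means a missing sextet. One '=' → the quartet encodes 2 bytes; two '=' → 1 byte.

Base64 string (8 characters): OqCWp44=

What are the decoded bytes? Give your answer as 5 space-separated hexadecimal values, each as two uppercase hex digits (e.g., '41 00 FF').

After char 0 ('O'=14): chars_in_quartet=1 acc=0xE bytes_emitted=0
After char 1 ('q'=42): chars_in_quartet=2 acc=0x3AA bytes_emitted=0
After char 2 ('C'=2): chars_in_quartet=3 acc=0xEA82 bytes_emitted=0
After char 3 ('W'=22): chars_in_quartet=4 acc=0x3AA096 -> emit 3A A0 96, reset; bytes_emitted=3
After char 4 ('p'=41): chars_in_quartet=1 acc=0x29 bytes_emitted=3
After char 5 ('4'=56): chars_in_quartet=2 acc=0xA78 bytes_emitted=3
After char 6 ('4'=56): chars_in_quartet=3 acc=0x29E38 bytes_emitted=3
Padding '=': partial quartet acc=0x29E38 -> emit A7 8E; bytes_emitted=5

Answer: 3A A0 96 A7 8E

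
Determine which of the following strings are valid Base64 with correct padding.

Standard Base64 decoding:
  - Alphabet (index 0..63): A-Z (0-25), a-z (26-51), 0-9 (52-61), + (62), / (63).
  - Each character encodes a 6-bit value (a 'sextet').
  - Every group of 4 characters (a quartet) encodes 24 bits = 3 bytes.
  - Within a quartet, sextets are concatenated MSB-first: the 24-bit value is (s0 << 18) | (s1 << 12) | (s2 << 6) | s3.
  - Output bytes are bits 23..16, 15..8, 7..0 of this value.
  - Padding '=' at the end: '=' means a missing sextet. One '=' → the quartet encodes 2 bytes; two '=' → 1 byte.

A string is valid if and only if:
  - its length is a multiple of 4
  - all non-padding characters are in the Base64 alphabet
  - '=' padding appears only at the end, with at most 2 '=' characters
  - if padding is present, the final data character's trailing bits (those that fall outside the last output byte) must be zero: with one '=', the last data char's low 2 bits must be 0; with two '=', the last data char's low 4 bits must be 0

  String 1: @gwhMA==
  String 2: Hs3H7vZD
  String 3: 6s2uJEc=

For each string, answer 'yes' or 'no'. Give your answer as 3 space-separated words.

String 1: '@gwhMA==' → invalid (bad char(s): ['@'])
String 2: 'Hs3H7vZD' → valid
String 3: '6s2uJEc=' → valid

Answer: no yes yes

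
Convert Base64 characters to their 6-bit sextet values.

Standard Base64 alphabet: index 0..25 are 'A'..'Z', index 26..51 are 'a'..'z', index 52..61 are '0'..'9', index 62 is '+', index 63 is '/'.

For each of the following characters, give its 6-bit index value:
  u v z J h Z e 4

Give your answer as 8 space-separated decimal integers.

'u': a..z range, 26 + ord('u') − ord('a') = 46
'v': a..z range, 26 + ord('v') − ord('a') = 47
'z': a..z range, 26 + ord('z') − ord('a') = 51
'J': A..Z range, ord('J') − ord('A') = 9
'h': a..z range, 26 + ord('h') − ord('a') = 33
'Z': A..Z range, ord('Z') − ord('A') = 25
'e': a..z range, 26 + ord('e') − ord('a') = 30
'4': 0..9 range, 52 + ord('4') − ord('0') = 56

Answer: 46 47 51 9 33 25 30 56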